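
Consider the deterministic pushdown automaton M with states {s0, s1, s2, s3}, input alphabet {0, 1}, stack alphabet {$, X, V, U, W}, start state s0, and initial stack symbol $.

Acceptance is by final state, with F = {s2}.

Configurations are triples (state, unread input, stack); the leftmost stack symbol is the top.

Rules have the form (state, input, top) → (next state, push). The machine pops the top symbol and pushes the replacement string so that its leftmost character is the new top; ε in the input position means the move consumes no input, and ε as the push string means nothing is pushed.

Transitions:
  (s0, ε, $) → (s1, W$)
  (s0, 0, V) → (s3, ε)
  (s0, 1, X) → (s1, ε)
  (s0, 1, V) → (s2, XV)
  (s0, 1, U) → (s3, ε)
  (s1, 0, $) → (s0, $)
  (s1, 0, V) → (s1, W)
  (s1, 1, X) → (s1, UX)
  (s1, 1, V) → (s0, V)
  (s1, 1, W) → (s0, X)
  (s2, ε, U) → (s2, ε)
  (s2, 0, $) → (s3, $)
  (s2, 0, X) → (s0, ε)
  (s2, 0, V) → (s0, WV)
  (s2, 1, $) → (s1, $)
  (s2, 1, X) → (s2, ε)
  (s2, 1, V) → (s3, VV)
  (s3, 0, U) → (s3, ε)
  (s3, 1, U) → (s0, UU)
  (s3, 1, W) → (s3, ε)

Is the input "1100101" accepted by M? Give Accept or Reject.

Reject

(s0, 1100101, $)
  ε-move, top $: go to s1, push W$ → (s1, 1100101, W$)
  read 1, top W: go to s0, push X → (s0, 100101, X$)
  read 1, top X: go to s1, push ε → (s1, 00101, $)
  read 0, top $: go to s0, push $ → (s0, 0101, $)
  ε-move, top $: go to s1, push W$ → (s1, 0101, W$)
No transition applies at (s1, 0101, W$); input not fully consumed.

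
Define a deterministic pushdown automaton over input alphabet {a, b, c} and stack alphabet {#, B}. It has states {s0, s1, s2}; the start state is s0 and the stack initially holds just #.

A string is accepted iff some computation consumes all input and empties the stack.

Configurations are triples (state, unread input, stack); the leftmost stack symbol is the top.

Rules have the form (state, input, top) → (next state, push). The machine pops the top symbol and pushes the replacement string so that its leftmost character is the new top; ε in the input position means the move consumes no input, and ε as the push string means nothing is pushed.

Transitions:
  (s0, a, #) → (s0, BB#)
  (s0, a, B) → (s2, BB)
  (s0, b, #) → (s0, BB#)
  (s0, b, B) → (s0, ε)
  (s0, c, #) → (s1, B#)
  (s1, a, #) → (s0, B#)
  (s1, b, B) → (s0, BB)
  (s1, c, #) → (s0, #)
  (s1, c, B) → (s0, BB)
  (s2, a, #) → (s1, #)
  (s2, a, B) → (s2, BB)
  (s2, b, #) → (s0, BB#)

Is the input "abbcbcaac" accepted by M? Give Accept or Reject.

Reject

(s0, abbcbcaac, #)
  read a, top #: go to s0, push BB# → (s0, bbcbcaac, BB#)
  read b, top B: go to s0, push ε → (s0, bcbcaac, B#)
  read b, top B: go to s0, push ε → (s0, cbcaac, #)
  read c, top #: go to s1, push B# → (s1, bcaac, B#)
  read b, top B: go to s0, push BB → (s0, caac, BB#)
No transition applies at (s0, caac, BB#); input not fully consumed.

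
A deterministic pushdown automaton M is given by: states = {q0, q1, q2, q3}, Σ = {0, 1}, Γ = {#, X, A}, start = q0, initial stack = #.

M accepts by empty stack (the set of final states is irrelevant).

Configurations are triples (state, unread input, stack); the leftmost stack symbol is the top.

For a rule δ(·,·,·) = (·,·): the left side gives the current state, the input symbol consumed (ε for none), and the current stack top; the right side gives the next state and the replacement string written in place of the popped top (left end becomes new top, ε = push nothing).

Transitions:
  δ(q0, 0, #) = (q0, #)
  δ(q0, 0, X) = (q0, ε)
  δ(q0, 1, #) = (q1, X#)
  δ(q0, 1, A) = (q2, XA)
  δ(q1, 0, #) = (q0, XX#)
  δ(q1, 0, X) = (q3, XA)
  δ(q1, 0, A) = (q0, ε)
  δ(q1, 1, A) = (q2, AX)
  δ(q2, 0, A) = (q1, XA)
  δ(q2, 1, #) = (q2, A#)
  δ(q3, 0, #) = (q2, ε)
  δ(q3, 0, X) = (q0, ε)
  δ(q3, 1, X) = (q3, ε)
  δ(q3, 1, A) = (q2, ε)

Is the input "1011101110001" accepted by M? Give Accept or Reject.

(q0, 1011101110001, #) ⊢ (q1, 011101110001, X#) ⊢ (q3, 11101110001, XA#) ⊢ (q3, 1101110001, A#) ⊢ (q2, 101110001, #) ⊢ (q2, 01110001, A#) ⊢ (q1, 1110001, XA#)
No transition applies at (q1, 1110001, XA#); input not fully consumed.

Reject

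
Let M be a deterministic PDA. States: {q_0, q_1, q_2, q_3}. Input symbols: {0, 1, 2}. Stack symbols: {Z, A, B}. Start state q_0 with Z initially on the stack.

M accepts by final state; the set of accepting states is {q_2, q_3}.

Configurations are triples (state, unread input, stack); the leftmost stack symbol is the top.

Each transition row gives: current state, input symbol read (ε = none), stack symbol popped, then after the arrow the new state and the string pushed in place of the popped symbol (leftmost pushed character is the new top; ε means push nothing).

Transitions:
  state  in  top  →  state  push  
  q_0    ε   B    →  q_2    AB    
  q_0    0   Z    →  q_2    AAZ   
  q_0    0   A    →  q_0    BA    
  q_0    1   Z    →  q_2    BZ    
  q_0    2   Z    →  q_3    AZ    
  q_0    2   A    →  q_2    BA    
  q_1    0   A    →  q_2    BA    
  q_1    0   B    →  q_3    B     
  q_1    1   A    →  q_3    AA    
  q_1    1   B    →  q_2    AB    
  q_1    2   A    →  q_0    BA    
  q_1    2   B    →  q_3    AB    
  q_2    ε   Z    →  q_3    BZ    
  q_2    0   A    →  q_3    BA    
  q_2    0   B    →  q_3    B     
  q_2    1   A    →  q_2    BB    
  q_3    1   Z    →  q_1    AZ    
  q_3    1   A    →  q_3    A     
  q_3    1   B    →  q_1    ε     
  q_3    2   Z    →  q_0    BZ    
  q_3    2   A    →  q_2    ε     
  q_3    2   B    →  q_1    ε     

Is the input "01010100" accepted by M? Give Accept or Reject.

Accept

(q_0, 01010100, Z) ⊢ (q_2, 1010100, AAZ) ⊢ (q_2, 010100, BBAZ) ⊢ (q_3, 10100, BBAZ) ⊢ (q_1, 0100, BAZ) ⊢ (q_3, 100, BAZ) ⊢ (q_1, 00, AZ) ⊢ (q_2, 0, BAZ) ⊢ (q_3, ε, BAZ)
All input consumed; state q_3 ∈ F.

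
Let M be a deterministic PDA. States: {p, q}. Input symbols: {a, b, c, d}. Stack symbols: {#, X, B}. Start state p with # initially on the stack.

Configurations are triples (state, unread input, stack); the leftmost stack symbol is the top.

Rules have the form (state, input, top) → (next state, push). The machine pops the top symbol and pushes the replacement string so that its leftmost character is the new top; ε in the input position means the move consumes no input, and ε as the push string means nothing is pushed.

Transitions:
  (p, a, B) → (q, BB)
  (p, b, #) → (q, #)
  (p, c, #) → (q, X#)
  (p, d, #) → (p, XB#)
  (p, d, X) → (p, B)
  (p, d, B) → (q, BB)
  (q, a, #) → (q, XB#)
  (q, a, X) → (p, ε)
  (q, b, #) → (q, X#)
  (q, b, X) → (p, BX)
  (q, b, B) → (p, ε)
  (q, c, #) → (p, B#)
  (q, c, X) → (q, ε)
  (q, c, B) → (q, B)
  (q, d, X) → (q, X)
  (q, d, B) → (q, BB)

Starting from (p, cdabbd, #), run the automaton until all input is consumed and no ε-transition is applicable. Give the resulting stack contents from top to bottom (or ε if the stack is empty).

(p, cdabbd, #)
  read c, top #: go to q, push X# → (q, dabbd, X#)
  read d, top X: go to q, push X → (q, abbd, X#)
  read a, top X: go to p, push ε → (p, bbd, #)
  read b, top #: go to q, push # → (q, bd, #)
  read b, top #: go to q, push X# → (q, d, X#)
  read d, top X: go to q, push X → (q, ε, X#)
All input consumed in state q with stack X#.

X#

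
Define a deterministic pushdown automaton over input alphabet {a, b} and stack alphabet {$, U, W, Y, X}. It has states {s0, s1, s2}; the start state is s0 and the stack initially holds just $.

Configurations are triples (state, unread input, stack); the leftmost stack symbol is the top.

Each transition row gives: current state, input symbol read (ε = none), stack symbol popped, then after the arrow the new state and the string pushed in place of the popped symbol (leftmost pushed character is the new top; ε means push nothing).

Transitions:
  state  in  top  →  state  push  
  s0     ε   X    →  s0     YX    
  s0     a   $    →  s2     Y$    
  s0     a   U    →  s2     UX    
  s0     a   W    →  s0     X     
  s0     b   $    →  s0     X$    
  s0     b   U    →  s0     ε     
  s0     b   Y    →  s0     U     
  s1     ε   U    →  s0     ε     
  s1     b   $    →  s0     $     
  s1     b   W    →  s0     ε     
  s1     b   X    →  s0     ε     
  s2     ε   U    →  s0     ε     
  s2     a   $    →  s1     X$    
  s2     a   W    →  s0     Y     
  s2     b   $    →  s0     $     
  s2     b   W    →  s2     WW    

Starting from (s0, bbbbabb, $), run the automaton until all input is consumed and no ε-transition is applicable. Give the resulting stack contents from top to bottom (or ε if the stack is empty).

(s0, bbbbabb, $)
  read b, top $: go to s0, push X$ → (s0, bbbabb, X$)
  ε-move, top X: go to s0, push YX → (s0, bbbabb, YX$)
  read b, top Y: go to s0, push U → (s0, bbabb, UX$)
  read b, top U: go to s0, push ε → (s0, babb, X$)
  ε-move, top X: go to s0, push YX → (s0, babb, YX$)
  read b, top Y: go to s0, push U → (s0, abb, UX$)
  read a, top U: go to s2, push UX → (s2, bb, UXX$)
  ε-move, top U: go to s0, push ε → (s0, bb, XX$)
  ε-move, top X: go to s0, push YX → (s0, bb, YXX$)
  read b, top Y: go to s0, push U → (s0, b, UXX$)
  read b, top U: go to s0, push ε → (s0, ε, XX$)
  ε-move, top X: go to s0, push YX → (s0, ε, YXX$)
All input consumed in state s0 with stack YXX$.

YXX$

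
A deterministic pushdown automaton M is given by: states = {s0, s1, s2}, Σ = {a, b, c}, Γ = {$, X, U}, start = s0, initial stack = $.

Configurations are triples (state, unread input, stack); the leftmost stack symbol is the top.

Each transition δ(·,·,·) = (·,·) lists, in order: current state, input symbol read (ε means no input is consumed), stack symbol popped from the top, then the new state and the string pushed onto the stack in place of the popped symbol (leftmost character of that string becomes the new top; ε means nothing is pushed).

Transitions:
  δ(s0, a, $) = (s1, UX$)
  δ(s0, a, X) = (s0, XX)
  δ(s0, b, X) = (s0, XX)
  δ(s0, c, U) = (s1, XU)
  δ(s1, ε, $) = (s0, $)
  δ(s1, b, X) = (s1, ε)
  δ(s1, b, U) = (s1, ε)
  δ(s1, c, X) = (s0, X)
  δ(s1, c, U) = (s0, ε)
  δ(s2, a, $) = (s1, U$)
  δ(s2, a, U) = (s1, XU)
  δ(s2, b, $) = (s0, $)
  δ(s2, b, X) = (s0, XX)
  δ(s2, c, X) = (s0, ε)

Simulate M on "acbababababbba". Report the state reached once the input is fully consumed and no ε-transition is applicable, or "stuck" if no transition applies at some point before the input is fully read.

(s0, acbababababbba, $) ⊢ (s1, cbababababbba, UX$) ⊢ (s0, bababababbba, X$) ⊢ (s0, ababababbba, XX$) ⊢ (s0, babababbba, XXX$) ⊢ (s0, abababbba, XXXX$) ⊢ (s0, bababbba, XXXXX$) ⊢ (s0, ababbba, XXXXXX$) ⊢ (s0, babbba, XXXXXXX$) ⊢ (s0, abbba, XXXXXXXX$) ⊢ (s0, bbba, XXXXXXXXX$) ⊢ (s0, bba, XXXXXXXXXX$) ⊢ (s0, ba, XXXXXXXXXXX$) ⊢ (s0, a, XXXXXXXXXXXX$) ⊢ (s0, ε, XXXXXXXXXXXXX$)
All input consumed; M is in state s0.

s0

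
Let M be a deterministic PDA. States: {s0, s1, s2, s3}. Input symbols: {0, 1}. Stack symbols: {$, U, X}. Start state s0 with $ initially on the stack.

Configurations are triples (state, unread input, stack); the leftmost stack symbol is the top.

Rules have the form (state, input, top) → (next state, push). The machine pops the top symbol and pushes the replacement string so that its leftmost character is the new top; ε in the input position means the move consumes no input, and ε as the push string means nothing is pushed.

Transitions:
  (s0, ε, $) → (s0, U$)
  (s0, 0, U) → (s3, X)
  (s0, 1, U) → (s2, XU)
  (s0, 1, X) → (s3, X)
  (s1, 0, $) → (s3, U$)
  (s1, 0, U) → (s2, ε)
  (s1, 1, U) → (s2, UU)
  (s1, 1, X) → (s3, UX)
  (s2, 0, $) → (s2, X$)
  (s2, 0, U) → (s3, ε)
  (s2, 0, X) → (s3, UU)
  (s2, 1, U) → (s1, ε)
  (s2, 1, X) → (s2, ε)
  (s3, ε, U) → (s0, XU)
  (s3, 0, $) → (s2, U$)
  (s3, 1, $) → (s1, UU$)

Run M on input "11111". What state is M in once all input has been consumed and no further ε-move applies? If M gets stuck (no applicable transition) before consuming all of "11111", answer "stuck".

(s0, 11111, $)
  ε-move, top $: go to s0, push U$ → (s0, 11111, U$)
  read 1, top U: go to s2, push XU → (s2, 1111, XU$)
  read 1, top X: go to s2, push ε → (s2, 111, U$)
  read 1, top U: go to s1, push ε → (s1, 11, $)
No transition for (s1, 1, top $); M blocks with input 11 remaining.

stuck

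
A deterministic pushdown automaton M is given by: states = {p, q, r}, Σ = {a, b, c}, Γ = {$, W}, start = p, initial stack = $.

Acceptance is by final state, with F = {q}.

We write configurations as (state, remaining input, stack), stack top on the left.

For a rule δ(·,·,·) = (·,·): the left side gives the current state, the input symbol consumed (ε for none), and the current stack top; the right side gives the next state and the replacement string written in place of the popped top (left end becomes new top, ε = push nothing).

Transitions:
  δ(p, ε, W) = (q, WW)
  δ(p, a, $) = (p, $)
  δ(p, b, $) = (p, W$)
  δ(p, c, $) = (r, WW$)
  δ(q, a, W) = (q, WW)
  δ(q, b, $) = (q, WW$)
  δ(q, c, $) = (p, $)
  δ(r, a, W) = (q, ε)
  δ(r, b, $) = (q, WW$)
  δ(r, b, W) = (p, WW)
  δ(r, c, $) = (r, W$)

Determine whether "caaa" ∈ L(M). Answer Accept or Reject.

(p, caaa, $)
  read c, top $: go to r, push WW$ → (r, aaa, WW$)
  read a, top W: go to q, push ε → (q, aa, W$)
  read a, top W: go to q, push WW → (q, a, WW$)
  read a, top W: go to q, push WW → (q, ε, WWW$)
All input consumed; state q ∈ F.

Accept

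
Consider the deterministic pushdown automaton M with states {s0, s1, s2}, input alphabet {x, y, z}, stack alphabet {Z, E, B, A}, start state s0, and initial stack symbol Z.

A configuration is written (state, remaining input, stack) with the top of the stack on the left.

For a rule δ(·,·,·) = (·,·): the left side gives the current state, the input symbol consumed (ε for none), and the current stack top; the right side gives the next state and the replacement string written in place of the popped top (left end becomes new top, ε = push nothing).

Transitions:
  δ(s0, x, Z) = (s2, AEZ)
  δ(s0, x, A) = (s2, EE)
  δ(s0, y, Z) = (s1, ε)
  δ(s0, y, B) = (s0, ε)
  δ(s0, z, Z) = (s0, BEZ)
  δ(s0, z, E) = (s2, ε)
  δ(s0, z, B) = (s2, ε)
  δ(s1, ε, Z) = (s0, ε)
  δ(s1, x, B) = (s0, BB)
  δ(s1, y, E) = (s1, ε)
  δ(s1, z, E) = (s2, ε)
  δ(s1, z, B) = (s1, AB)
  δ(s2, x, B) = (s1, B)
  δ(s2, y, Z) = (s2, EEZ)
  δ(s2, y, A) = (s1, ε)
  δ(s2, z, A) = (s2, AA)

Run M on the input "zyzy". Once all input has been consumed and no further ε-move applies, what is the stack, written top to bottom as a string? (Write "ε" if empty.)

(s0, zyzy, Z)
  read z, top Z: go to s0, push BEZ → (s0, yzy, BEZ)
  read y, top B: go to s0, push ε → (s0, zy, EZ)
  read z, top E: go to s2, push ε → (s2, y, Z)
  read y, top Z: go to s2, push EEZ → (s2, ε, EEZ)
All input consumed in state s2 with stack EEZ.

EEZ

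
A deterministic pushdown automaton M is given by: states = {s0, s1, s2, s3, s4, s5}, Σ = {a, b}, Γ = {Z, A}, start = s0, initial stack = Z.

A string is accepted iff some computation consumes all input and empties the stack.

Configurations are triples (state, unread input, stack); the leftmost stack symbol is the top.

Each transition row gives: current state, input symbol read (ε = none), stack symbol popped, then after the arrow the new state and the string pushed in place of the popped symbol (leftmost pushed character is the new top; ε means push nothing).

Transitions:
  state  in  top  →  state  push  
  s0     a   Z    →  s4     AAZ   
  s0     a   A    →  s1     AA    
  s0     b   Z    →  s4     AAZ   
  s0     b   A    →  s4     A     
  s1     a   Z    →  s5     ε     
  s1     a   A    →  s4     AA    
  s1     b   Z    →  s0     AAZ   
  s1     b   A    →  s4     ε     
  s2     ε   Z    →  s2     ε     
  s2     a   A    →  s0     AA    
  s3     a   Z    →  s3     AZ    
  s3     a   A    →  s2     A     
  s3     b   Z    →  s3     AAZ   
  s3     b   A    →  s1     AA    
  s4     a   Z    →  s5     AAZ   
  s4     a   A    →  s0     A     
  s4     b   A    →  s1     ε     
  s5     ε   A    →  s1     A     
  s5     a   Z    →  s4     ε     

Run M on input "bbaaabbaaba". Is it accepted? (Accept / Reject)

(s0, bbaaabbaaba, Z)
  read b, top Z: go to s4, push AAZ → (s4, baaabbaaba, AAZ)
  read b, top A: go to s1, push ε → (s1, aaabbaaba, AZ)
  read a, top A: go to s4, push AA → (s4, aabbaaba, AAZ)
  read a, top A: go to s0, push A → (s0, abbaaba, AAZ)
  read a, top A: go to s1, push AA → (s1, bbaaba, AAAZ)
  read b, top A: go to s4, push ε → (s4, baaba, AAZ)
  read b, top A: go to s1, push ε → (s1, aaba, AZ)
  read a, top A: go to s4, push AA → (s4, aba, AAZ)
  read a, top A: go to s0, push A → (s0, ba, AAZ)
  read b, top A: go to s4, push A → (s4, a, AAZ)
  read a, top A: go to s0, push A → (s0, ε, AAZ)
All input consumed; stack is AAZ, not empty, and no further ε-move applies.

Reject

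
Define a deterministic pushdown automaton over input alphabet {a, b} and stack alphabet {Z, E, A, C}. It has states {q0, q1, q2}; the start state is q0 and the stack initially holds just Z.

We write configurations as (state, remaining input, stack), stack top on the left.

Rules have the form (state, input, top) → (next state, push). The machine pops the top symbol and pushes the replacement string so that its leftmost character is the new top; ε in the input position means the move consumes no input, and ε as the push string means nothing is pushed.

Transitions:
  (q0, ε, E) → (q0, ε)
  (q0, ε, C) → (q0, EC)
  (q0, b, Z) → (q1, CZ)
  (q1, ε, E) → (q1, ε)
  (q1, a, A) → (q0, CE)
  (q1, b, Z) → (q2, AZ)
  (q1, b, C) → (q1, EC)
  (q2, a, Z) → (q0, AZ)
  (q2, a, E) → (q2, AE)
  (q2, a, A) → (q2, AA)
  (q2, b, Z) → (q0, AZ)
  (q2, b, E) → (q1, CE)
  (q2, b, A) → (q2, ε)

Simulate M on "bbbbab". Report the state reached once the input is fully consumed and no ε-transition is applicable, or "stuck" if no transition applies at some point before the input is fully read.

(q0, bbbbab, Z)
  read b, top Z: go to q1, push CZ → (q1, bbbab, CZ)
  read b, top C: go to q1, push EC → (q1, bbab, ECZ)
  ε-move, top E: go to q1, push ε → (q1, bbab, CZ)
  read b, top C: go to q1, push EC → (q1, bab, ECZ)
  ε-move, top E: go to q1, push ε → (q1, bab, CZ)
  read b, top C: go to q1, push EC → (q1, ab, ECZ)
  ε-move, top E: go to q1, push ε → (q1, ab, CZ)
No transition for (q1, a, top C); M blocks with input ab remaining.

stuck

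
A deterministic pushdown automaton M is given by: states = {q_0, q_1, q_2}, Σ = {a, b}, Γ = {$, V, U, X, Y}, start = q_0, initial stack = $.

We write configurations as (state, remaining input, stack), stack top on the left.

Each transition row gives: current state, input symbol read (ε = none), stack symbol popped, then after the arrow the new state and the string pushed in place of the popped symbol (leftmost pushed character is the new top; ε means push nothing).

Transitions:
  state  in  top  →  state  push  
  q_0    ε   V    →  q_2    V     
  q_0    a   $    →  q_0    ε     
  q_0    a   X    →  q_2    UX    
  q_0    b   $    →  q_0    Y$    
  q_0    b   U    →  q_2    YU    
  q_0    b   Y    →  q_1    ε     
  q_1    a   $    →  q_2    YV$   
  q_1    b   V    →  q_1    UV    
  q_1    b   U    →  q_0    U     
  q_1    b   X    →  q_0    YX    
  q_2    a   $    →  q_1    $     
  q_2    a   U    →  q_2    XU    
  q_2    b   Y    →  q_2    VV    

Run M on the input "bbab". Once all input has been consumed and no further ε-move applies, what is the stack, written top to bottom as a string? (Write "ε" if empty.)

(q_0, bbab, $) ⊢ (q_0, bab, Y$) ⊢ (q_1, ab, $) ⊢ (q_2, b, YV$) ⊢ (q_2, ε, VVV$)
All input consumed in state q_2 with stack VVV$.

VVV$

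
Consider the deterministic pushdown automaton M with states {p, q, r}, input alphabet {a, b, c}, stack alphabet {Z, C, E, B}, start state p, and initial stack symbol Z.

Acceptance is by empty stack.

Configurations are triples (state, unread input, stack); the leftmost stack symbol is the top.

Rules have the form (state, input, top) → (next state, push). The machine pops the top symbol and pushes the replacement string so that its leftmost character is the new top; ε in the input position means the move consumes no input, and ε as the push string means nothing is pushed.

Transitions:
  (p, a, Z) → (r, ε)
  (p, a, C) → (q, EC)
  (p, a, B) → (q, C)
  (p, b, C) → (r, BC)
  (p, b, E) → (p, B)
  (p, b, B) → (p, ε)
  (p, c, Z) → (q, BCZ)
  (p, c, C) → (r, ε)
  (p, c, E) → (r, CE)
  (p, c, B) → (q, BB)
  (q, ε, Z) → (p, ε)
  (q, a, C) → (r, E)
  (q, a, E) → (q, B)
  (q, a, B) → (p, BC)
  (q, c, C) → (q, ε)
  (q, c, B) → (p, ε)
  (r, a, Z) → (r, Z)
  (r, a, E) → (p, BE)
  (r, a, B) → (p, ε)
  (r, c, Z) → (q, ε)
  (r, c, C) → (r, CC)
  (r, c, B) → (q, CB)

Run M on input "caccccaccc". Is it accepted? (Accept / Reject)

(p, caccccaccc, Z)
  read c, top Z: go to q, push BCZ → (q, accccaccc, BCZ)
  read a, top B: go to p, push BC → (p, ccccaccc, BCCZ)
  read c, top B: go to q, push BB → (q, cccaccc, BBCCZ)
  read c, top B: go to p, push ε → (p, ccaccc, BCCZ)
  read c, top B: go to q, push BB → (q, caccc, BBCCZ)
  read c, top B: go to p, push ε → (p, accc, BCCZ)
  read a, top B: go to q, push C → (q, ccc, CCCZ)
  read c, top C: go to q, push ε → (q, cc, CCZ)
  read c, top C: go to q, push ε → (q, c, CZ)
  read c, top C: go to q, push ε → (q, ε, Z)
  ε-move, top Z: go to p, push ε → (p, ε, ε)
All input consumed and the stack is empty.

Accept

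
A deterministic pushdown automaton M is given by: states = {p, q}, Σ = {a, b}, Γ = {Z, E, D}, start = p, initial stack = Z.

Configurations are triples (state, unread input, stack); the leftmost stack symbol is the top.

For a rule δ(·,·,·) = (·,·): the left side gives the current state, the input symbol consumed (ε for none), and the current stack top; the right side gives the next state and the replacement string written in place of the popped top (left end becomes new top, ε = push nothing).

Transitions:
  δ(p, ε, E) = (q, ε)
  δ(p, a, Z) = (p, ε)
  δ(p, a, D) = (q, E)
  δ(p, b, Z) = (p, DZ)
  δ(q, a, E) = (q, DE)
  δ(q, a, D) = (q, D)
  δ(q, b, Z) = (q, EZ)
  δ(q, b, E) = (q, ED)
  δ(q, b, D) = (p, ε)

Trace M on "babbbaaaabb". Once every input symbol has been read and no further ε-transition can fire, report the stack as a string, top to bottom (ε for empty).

DDZ

(p, babbbaaaabb, Z)
  read b, top Z: go to p, push DZ → (p, abbbaaaabb, DZ)
  read a, top D: go to q, push E → (q, bbbaaaabb, EZ)
  read b, top E: go to q, push ED → (q, bbaaaabb, EDZ)
  read b, top E: go to q, push ED → (q, baaaabb, EDDZ)
  read b, top E: go to q, push ED → (q, aaaabb, EDDDZ)
  read a, top E: go to q, push DE → (q, aaabb, DEDDDZ)
  read a, top D: go to q, push D → (q, aabb, DEDDDZ)
  read a, top D: go to q, push D → (q, abb, DEDDDZ)
  read a, top D: go to q, push D → (q, bb, DEDDDZ)
  read b, top D: go to p, push ε → (p, b, EDDDZ)
  ε-move, top E: go to q, push ε → (q, b, DDDZ)
  read b, top D: go to p, push ε → (p, ε, DDZ)
All input consumed in state p with stack DDZ.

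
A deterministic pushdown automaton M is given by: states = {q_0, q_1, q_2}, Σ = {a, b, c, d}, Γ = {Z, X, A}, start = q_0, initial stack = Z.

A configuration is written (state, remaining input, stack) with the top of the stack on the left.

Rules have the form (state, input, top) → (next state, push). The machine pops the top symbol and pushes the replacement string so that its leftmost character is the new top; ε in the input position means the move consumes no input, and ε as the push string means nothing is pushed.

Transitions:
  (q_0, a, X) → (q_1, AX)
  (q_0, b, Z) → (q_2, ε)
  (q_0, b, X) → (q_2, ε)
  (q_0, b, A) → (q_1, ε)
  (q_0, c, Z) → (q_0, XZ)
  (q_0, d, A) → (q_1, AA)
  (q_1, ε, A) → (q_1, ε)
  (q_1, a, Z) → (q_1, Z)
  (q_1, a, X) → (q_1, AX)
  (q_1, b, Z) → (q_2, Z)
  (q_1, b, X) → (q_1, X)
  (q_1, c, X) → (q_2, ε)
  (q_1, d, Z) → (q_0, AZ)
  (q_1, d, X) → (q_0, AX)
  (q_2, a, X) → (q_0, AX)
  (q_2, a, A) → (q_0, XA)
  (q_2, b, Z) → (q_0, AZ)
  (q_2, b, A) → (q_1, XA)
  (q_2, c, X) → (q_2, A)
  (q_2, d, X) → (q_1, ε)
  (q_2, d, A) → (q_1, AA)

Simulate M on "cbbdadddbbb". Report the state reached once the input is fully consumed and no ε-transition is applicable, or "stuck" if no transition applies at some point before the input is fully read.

(q_0, cbbdadddbbb, Z)
  read c, top Z: go to q_0, push XZ → (q_0, bbdadddbbb, XZ)
  read b, top X: go to q_2, push ε → (q_2, bdadddbbb, Z)
  read b, top Z: go to q_0, push AZ → (q_0, dadddbbb, AZ)
  read d, top A: go to q_1, push AA → (q_1, adddbbb, AAZ)
  ε-move, top A: go to q_1, push ε → (q_1, adddbbb, AZ)
  ε-move, top A: go to q_1, push ε → (q_1, adddbbb, Z)
  read a, top Z: go to q_1, push Z → (q_1, dddbbb, Z)
  read d, top Z: go to q_0, push AZ → (q_0, ddbbb, AZ)
  read d, top A: go to q_1, push AA → (q_1, dbbb, AAZ)
  ε-move, top A: go to q_1, push ε → (q_1, dbbb, AZ)
  ε-move, top A: go to q_1, push ε → (q_1, dbbb, Z)
  read d, top Z: go to q_0, push AZ → (q_0, bbb, AZ)
  read b, top A: go to q_1, push ε → (q_1, bb, Z)
  read b, top Z: go to q_2, push Z → (q_2, b, Z)
  read b, top Z: go to q_0, push AZ → (q_0, ε, AZ)
All input consumed; M is in state q_0.

q_0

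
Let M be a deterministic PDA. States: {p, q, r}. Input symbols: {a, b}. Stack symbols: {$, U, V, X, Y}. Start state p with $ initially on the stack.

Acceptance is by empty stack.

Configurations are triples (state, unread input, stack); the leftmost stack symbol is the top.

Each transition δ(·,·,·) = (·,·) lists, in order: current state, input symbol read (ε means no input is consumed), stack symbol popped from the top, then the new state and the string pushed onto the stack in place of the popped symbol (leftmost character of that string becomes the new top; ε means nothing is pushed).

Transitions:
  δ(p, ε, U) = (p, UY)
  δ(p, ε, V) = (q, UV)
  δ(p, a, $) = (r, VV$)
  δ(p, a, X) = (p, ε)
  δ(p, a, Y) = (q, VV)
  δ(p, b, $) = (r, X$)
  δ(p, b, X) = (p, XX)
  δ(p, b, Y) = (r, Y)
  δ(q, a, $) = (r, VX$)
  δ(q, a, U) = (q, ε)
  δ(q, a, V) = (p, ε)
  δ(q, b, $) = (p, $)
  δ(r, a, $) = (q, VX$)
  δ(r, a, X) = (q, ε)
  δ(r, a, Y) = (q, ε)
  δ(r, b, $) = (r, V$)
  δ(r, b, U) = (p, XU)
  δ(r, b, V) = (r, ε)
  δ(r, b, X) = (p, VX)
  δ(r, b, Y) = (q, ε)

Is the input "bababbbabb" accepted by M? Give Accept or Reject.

Reject

(p, bababbbabb, $)
  read b, top $: go to r, push X$ → (r, ababbbabb, X$)
  read a, top X: go to q, push ε → (q, babbbabb, $)
  read b, top $: go to p, push $ → (p, abbbabb, $)
  read a, top $: go to r, push VV$ → (r, bbbabb, VV$)
  read b, top V: go to r, push ε → (r, bbabb, V$)
  read b, top V: go to r, push ε → (r, babb, $)
  read b, top $: go to r, push V$ → (r, abb, V$)
No transition applies at (r, abb, V$); input not fully consumed.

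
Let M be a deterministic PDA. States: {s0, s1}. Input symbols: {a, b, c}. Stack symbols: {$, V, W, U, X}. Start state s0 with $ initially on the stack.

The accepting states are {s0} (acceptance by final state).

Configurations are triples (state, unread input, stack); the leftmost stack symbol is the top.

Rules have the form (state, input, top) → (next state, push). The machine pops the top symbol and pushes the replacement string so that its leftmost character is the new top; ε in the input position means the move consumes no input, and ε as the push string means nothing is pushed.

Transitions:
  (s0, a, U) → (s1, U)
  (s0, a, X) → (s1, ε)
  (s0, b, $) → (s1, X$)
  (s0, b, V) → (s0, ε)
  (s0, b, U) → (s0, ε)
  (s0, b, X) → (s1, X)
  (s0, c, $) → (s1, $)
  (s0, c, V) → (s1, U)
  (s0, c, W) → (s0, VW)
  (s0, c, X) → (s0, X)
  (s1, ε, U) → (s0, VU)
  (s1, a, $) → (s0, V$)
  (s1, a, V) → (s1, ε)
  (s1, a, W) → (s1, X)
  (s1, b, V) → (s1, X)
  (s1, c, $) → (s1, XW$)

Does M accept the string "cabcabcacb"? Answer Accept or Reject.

(s0, cabcabcacb, $)
  read c, top $: go to s1, push $ → (s1, abcabcacb, $)
  read a, top $: go to s0, push V$ → (s0, bcabcacb, V$)
  read b, top V: go to s0, push ε → (s0, cabcacb, $)
  read c, top $: go to s1, push $ → (s1, abcacb, $)
  read a, top $: go to s0, push V$ → (s0, bcacb, V$)
  read b, top V: go to s0, push ε → (s0, cacb, $)
  read c, top $: go to s1, push $ → (s1, acb, $)
  read a, top $: go to s0, push V$ → (s0, cb, V$)
  read c, top V: go to s1, push U → (s1, b, U$)
  ε-move, top U: go to s0, push VU → (s0, b, VU$)
  read b, top V: go to s0, push ε → (s0, ε, U$)
All input consumed; state s0 ∈ F.

Accept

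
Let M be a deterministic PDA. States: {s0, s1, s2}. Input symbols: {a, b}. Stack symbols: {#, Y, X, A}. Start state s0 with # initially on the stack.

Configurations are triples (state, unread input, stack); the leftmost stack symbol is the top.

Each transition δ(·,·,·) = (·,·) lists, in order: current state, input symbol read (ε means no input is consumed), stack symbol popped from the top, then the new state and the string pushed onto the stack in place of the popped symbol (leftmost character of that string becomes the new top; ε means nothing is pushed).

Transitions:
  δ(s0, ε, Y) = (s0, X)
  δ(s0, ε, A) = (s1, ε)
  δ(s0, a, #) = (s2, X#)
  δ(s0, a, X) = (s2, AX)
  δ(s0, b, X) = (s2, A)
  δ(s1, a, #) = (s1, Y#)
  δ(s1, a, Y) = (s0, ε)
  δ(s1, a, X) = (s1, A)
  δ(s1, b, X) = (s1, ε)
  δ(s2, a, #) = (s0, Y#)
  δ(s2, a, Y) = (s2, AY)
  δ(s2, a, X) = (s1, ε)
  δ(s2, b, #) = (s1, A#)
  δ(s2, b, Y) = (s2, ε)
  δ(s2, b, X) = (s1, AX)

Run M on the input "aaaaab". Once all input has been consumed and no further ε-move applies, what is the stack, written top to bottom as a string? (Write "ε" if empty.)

AX#

(s0, aaaaab, #) ⊢ (s2, aaaab, X#) ⊢ (s1, aaab, #) ⊢ (s1, aab, Y#) ⊢ (s0, ab, #) ⊢ (s2, b, X#) ⊢ (s1, ε, AX#)
All input consumed in state s1 with stack AX#.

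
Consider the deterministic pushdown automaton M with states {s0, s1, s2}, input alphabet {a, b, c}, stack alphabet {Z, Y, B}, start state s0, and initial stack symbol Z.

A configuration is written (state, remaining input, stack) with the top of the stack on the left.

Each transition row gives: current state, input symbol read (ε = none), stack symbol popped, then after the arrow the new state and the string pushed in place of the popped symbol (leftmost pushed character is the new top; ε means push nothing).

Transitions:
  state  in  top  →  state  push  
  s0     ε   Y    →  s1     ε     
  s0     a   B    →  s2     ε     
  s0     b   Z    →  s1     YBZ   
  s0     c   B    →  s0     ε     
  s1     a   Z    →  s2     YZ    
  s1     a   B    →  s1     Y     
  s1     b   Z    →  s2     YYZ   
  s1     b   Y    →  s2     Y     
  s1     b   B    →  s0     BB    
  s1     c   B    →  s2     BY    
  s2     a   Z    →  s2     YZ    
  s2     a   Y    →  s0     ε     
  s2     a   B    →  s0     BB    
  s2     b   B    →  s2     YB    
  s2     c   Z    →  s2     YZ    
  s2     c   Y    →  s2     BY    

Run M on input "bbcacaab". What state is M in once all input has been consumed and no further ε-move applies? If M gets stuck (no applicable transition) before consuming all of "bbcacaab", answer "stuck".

stuck

(s0, bbcacaab, Z)
  read b, top Z: go to s1, push YBZ → (s1, bcacaab, YBZ)
  read b, top Y: go to s2, push Y → (s2, cacaab, YBZ)
  read c, top Y: go to s2, push BY → (s2, acaab, BYBZ)
  read a, top B: go to s0, push BB → (s0, caab, BBYBZ)
  read c, top B: go to s0, push ε → (s0, aab, BYBZ)
  read a, top B: go to s2, push ε → (s2, ab, YBZ)
  read a, top Y: go to s0, push ε → (s0, b, BZ)
No transition for (s0, b, top B); M blocks with input b remaining.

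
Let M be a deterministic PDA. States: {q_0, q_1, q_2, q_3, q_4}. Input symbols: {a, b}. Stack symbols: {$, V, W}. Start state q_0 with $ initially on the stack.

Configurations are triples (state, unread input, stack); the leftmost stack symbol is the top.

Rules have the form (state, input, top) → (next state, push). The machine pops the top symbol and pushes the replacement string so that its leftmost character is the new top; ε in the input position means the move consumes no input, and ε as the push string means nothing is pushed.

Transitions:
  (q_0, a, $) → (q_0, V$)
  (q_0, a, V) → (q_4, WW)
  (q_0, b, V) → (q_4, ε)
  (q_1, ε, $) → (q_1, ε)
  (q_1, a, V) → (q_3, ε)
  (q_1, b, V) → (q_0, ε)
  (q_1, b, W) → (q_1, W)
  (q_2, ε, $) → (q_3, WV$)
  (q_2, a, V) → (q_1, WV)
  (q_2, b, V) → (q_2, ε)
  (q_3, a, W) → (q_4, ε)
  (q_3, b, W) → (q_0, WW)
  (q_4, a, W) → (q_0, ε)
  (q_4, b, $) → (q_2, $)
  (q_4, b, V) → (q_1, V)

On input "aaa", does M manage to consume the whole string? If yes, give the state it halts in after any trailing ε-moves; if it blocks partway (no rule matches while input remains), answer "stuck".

q_0

(q_0, aaa, $) ⊢ (q_0, aa, V$) ⊢ (q_4, a, WW$) ⊢ (q_0, ε, W$)
All input consumed; M is in state q_0.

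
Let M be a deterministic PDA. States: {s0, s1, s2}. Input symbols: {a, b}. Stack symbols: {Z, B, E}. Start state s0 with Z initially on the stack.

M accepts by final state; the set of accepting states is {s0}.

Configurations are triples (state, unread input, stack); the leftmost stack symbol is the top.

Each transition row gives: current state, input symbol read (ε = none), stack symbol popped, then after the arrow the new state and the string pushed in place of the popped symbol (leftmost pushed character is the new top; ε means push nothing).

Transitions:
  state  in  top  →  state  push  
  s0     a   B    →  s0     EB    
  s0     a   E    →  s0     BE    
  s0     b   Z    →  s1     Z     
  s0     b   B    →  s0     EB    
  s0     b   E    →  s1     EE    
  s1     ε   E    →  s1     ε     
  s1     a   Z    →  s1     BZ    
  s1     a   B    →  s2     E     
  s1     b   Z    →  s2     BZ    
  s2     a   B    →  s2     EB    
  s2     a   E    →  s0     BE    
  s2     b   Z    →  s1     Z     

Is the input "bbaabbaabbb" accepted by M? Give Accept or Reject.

(s0, bbaabbaabbb, Z) ⊢ (s1, baabbaabbb, Z) ⊢ (s2, aabbaabbb, BZ) ⊢ (s2, abbaabbb, EBZ) ⊢ (s0, bbaabbb, BEBZ) ⊢ (s0, baabbb, EBEBZ) ⊢ (s1, aabbb, EEBEBZ) ⊢ (s1, aabbb, EBEBZ) ⊢ (s1, aabbb, BEBZ) ⊢ (s2, abbb, EEBZ) ⊢ (s0, bbb, BEEBZ) ⊢ (s0, bb, EBEEBZ) ⊢ (s1, b, EEBEEBZ) ⊢ (s1, b, EBEEBZ) ⊢ (s1, b, BEEBZ)
No transition applies at (s1, b, BEEBZ); input not fully consumed.

Reject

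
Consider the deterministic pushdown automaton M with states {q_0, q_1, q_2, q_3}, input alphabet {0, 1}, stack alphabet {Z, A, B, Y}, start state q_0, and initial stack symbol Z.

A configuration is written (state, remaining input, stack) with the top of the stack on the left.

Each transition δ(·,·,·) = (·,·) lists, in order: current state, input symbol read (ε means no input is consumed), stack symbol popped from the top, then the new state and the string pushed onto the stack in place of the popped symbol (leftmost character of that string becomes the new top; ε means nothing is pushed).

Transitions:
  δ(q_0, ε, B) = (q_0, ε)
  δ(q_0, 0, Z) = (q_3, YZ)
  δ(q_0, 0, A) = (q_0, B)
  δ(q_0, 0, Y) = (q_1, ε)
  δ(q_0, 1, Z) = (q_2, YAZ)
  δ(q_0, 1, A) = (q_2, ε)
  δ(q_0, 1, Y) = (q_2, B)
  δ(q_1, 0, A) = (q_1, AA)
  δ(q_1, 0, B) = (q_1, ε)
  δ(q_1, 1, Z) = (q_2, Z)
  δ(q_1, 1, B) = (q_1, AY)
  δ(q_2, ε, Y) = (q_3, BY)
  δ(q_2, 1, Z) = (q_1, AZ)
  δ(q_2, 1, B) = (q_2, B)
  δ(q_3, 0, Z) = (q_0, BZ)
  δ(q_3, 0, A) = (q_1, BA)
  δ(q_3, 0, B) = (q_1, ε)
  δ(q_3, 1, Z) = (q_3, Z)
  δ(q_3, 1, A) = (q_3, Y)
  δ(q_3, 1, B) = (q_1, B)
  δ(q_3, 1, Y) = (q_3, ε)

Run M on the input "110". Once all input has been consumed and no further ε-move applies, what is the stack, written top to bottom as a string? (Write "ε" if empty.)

(q_0, 110, Z)
  read 1, top Z: go to q_2, push YAZ → (q_2, 10, YAZ)
  ε-move, top Y: go to q_3, push BY → (q_3, 10, BYAZ)
  read 1, top B: go to q_1, push B → (q_1, 0, BYAZ)
  read 0, top B: go to q_1, push ε → (q_1, ε, YAZ)
All input consumed in state q_1 with stack YAZ.

YAZ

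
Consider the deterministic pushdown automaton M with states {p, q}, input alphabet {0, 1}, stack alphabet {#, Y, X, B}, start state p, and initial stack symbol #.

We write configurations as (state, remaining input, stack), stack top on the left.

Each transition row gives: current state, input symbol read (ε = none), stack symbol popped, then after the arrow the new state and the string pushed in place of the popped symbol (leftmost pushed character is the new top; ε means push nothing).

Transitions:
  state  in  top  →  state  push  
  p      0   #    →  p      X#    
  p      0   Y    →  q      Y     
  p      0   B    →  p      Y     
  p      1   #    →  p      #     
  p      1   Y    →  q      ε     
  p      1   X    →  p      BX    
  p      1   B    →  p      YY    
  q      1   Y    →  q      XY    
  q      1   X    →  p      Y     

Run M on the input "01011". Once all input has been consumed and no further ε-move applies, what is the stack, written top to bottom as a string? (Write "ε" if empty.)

(p, 01011, #) ⊢ (p, 1011, X#) ⊢ (p, 011, BX#) ⊢ (p, 11, YX#) ⊢ (q, 1, X#) ⊢ (p, ε, Y#)
All input consumed in state p with stack Y#.

Y#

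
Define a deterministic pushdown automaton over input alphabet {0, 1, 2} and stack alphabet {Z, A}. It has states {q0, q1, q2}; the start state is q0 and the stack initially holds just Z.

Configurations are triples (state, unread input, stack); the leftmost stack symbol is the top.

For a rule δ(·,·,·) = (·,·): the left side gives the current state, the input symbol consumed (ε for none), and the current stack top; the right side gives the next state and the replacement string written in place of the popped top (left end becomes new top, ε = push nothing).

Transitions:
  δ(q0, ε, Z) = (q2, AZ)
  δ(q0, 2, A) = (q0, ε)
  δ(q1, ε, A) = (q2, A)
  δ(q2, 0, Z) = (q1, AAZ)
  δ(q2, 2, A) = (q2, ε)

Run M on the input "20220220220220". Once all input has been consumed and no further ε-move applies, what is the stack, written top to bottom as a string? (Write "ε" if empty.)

(q0, 20220220220220, Z)
  ε-move, top Z: go to q2, push AZ → (q2, 20220220220220, AZ)
  read 2, top A: go to q2, push ε → (q2, 0220220220220, Z)
  read 0, top Z: go to q1, push AAZ → (q1, 220220220220, AAZ)
  ε-move, top A: go to q2, push A → (q2, 220220220220, AAZ)
  read 2, top A: go to q2, push ε → (q2, 20220220220, AZ)
  read 2, top A: go to q2, push ε → (q2, 0220220220, Z)
  read 0, top Z: go to q1, push AAZ → (q1, 220220220, AAZ)
  ε-move, top A: go to q2, push A → (q2, 220220220, AAZ)
  read 2, top A: go to q2, push ε → (q2, 20220220, AZ)
  read 2, top A: go to q2, push ε → (q2, 0220220, Z)
  read 0, top Z: go to q1, push AAZ → (q1, 220220, AAZ)
  ε-move, top A: go to q2, push A → (q2, 220220, AAZ)
  read 2, top A: go to q2, push ε → (q2, 20220, AZ)
  read 2, top A: go to q2, push ε → (q2, 0220, Z)
  read 0, top Z: go to q1, push AAZ → (q1, 220, AAZ)
  ε-move, top A: go to q2, push A → (q2, 220, AAZ)
  read 2, top A: go to q2, push ε → (q2, 20, AZ)
  read 2, top A: go to q2, push ε → (q2, 0, Z)
  read 0, top Z: go to q1, push AAZ → (q1, ε, AAZ)
  ε-move, top A: go to q2, push A → (q2, ε, AAZ)
All input consumed in state q2 with stack AAZ.

AAZ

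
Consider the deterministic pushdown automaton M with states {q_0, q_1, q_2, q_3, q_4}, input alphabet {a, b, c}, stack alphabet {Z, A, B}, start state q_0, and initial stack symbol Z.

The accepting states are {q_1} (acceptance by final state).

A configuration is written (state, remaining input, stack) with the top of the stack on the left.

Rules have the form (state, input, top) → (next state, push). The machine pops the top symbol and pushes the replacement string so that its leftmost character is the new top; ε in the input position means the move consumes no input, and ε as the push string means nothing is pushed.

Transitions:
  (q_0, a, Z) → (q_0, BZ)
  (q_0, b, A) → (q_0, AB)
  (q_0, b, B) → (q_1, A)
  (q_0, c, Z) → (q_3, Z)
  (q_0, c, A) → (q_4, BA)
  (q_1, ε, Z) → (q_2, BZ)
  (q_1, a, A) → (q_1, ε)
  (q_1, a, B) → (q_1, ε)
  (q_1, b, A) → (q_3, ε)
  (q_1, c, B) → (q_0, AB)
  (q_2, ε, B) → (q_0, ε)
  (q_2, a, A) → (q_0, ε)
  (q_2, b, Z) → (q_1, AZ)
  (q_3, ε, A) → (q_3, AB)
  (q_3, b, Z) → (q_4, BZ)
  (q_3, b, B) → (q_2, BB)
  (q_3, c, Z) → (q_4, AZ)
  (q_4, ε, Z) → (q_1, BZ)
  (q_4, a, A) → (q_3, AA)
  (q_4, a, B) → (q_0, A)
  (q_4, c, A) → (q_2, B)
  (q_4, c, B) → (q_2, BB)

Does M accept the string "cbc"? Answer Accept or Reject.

(q_0, cbc, Z)
  read c, top Z: go to q_3, push Z → (q_3, bc, Z)
  read b, top Z: go to q_4, push BZ → (q_4, c, BZ)
  read c, top B: go to q_2, push BB → (q_2, ε, BBZ)
  ε-move, top B: go to q_0, push ε → (q_0, ε, BZ)
All input consumed; state q_0 ∉ F and no further ε-move applies.

Reject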